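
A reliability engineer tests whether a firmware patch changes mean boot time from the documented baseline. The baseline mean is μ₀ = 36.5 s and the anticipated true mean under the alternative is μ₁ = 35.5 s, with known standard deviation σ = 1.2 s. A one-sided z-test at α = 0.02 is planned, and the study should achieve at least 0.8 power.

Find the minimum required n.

Standardized effect: d = |μ₁ − μ₀| / σ = |35.5 − 36.5| / 1.2 = 0.8333
Set Φ(δ − 2.054) = 0.8; then δ − 2.054 = Φ⁻¹(0.8) = 0.842, giving δ = 2.895.
δ = d·√n ⇒ n = (δ/d)² = (2.895 / 0.8333)² = 12.07.
Rounding up, n = 13.

n = 13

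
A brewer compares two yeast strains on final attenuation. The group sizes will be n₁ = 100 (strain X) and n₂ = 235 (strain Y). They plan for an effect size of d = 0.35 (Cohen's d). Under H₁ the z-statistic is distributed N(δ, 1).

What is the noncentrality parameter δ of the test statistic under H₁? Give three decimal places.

δ ≈ 2.931

δ = d / √(1/n₁ + 1/n₂) = 0.35 / √(1/100 + 1/235) = 2.9314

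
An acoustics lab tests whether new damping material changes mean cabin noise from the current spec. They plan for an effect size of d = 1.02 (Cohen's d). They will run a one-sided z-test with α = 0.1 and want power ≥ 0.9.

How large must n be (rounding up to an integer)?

For power 0.9 need Φ(δ − z_{0.1}) = 0.9, so δ = z_{0.1} + z_{0.10} = 1.282 + 1.282 = 2.563.
δ = d·√n ⇒ n = (δ/d)² = (2.563 / 1.02)² = 6.31.
Rounding up, n = 7.

n = 7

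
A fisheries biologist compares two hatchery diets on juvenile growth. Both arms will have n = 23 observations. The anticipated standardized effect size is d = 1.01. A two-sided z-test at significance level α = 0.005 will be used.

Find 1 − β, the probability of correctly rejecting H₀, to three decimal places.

Noncentrality parameter: δ = d·√(n/2) = 1.01 × √(23/2) = 3.4251
Two-sided α = 0.005 → critical value z_{0.0025} = 2.807.
Power = Φ(δ − 2.807) + Φ(−δ − 2.807) = Φ(0.618) + Φ(-6.232) = 0.7317 + 0.0000 = 0.7317.

Power ≈ 0.732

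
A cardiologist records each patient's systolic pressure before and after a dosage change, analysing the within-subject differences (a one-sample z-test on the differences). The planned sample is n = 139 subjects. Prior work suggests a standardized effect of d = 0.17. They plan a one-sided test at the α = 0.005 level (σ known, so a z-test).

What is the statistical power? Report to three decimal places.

Power ≈ 0.284

Noncentrality parameter: δ = d·√n = 0.17 × √139 = 2.0043
One-sided α = 0.005 → critical value z_{0.005} = 2.576.
Power = Φ(δ − 2.576) = Φ(-0.572) = 0.2838.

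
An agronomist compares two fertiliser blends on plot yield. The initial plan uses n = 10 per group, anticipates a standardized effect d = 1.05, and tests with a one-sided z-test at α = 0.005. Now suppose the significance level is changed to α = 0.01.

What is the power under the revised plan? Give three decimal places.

Power ≈ 0.509

δ = d·√(n/2) = 1.05 × √(10/2) = 2.3479 (unchanged). New critical value: z_{0.01} = 2.326.
Revised power = P(Z > 2.326 − δ) = Φ(0.022) = 0.5086.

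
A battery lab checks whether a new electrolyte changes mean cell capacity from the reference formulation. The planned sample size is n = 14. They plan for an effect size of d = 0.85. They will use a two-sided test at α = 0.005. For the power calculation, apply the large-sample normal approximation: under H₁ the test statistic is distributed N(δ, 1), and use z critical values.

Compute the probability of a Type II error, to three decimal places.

Noncentrality parameter: δ = d·√n = 0.85 × √14 = 3.1804
Critical value for a two-sided test at α = 0.005: z_{α/2} = 2.807.
Power = Φ(δ − 2.807) + Φ(−δ − 2.807) = Φ(0.373) + Φ(-5.987) = 0.6456 + 0.0000 = 0.6456.
Type II error: β = 1 − power = 1 − 0.6456 = 0.3544.

β ≈ 0.354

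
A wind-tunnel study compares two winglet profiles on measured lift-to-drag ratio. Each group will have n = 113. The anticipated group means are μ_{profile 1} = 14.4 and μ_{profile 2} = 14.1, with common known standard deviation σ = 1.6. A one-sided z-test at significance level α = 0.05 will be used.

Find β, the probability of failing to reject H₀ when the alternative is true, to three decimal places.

Standardized effect: d = |μ_{profile 1} − μ_{profile 2}| / σ = |14.4 − 14.1| / 1.6 = 0.1875
Noncentrality parameter: δ = d·√(n/2) = 0.1875 × √(113/2) = 1.4094
Critical value for a one-sided test at α = 0.05: z_α = 1.645.
Power = Φ(δ − 1.645) = Φ(-0.235) = 0.4069.
Type II error: β = 1 − power = 1 − 0.4069 = 0.5931.

β ≈ 0.593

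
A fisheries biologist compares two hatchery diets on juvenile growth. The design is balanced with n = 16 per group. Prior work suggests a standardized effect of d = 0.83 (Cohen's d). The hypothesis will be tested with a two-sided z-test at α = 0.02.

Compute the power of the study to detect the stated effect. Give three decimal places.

Noncentrality parameter: δ = d·√(n/2) = 0.83 × √(16/2) = 2.3476
Two-sided α = 0.02 → critical value z_{0.01} = 2.326.
Power = Φ(δ − 2.326) + Φ(−δ − 2.326) = Φ(0.021) + Φ(-4.674) = 0.5085 + 0.0000 = 0.5085.

Power ≈ 0.508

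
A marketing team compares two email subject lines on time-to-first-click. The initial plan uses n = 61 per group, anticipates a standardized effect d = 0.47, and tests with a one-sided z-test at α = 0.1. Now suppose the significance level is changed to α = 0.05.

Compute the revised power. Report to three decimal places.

δ = d·√(n/2) = 0.47 × √(61/2) = 2.5957 (unchanged). New critical value: z_{0.05} = 1.645.
Revised power = P(Z > 1.645 − δ) = Φ(0.951) = 0.8291.

Power ≈ 0.829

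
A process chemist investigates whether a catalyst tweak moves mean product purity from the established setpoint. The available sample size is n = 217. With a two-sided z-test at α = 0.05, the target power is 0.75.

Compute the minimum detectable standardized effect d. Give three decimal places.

d ≈ 0.179

Need Φ(δ − 1.960) = 0.75, so δ = 1.960 + 0.674 = 2.634.
(The second rejection-region term Φ(−δ − z_{α/2}) is negligible and dropped.)
δ = d·√n ⇒ d = δ/√n = 2.634/√217 = 0.1788.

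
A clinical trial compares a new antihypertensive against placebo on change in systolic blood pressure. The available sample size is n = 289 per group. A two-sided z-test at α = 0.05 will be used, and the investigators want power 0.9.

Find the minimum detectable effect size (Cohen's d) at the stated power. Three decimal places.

Need Φ(δ − 1.960) = 0.9, so δ = 1.960 + 1.282 = 3.242.
(Lower-tail contribution to power is negligible for δ > 0.)
δ = d·√(n/2) ⇒ d = δ/√(n/2) = 3.242/√(289/2) = 0.2697.

d ≈ 0.270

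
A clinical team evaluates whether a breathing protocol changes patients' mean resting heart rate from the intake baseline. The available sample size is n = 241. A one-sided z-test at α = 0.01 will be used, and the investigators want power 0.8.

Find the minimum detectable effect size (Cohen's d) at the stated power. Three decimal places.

d ≈ 0.204

Need Φ(δ − 2.326) = 0.8, so δ = 2.326 + 0.842 = 3.168.
δ = d·√n ⇒ d = δ/√n = 3.168/√241 = 0.2041.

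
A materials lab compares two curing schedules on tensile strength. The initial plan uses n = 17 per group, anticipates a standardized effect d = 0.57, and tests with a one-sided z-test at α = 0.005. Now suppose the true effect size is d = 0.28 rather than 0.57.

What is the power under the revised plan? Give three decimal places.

Power ≈ 0.039

With d = 0.28: δ = d·√(n/2) = 0.28 × √(17/2) = 0.8163. Critical value z_{0.005} = 2.576.
Revised power = P(Z > 2.576 − δ) = Φ(-1.759) = 0.0392.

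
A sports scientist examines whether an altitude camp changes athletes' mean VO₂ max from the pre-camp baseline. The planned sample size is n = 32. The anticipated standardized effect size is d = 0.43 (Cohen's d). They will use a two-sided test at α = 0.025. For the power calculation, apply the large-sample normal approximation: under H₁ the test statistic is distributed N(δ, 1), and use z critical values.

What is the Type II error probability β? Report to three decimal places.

β ≈ 0.424

Noncentrality parameter: δ = d·√n = 0.43 × √32 = 2.4324
Two-sided α = 0.025 → critical value z_{0.0125} = 2.241.
Power = Φ(δ − 2.241) + Φ(−δ − 2.241) = Φ(0.191) + Φ(-4.674) = 0.5758 + 0.0000 = 0.5758.
Type II error: β = 1 − power = 1 − 0.5758 = 0.4242.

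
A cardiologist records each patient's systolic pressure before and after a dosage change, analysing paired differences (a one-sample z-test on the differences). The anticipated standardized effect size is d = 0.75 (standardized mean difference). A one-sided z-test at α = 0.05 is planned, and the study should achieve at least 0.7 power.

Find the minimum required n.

n = 9

For power 0.7 need Φ(δ − z_{0.05}) = 0.7, so δ = z_{0.05} + z_{0.30} = 1.645 + 0.524 = 2.169.
δ = d·√n ⇒ n = (δ/d)² = (2.169 / 0.75)² = 8.37.
Round up to the next whole unit.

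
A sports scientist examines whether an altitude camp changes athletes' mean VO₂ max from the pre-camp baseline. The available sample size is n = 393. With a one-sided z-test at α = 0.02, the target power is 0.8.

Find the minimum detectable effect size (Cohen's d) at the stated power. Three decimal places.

Need Φ(δ − 2.054) = 0.8, so δ = 2.054 + 0.842 = 2.895.
δ = d·√n ⇒ d = δ/√n = 2.895/√393 = 0.1461.

d ≈ 0.146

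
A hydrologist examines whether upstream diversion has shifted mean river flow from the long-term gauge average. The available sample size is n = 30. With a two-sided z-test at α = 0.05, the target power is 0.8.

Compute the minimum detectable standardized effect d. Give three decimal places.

Required noncentrality: δ = z_{0.025} + z_{0.20} = 1.960 + 0.842 = 2.802.
(Lower-tail contribution to power is negligible for δ > 0.)
δ = d·√n ⇒ d = δ/√n = 2.802/√30 = 0.5115.

d ≈ 0.511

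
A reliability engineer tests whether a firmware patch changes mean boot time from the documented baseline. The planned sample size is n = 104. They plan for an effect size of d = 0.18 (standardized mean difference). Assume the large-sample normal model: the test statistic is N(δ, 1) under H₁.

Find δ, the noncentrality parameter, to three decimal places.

δ ≈ 1.836

δ = d·√n = 0.18 × √104 = 1.8356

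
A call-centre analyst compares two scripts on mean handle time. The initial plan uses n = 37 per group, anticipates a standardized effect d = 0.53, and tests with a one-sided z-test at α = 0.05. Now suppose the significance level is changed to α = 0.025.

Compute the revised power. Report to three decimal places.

δ = d·√(n/2) = 0.53 × √(37/2) = 2.2796 (unchanged). New critical value: z_{0.025} = 1.960.
Revised power = P(Z > 1.960 − δ) = Φ(0.320) = 0.6254.

Power ≈ 0.625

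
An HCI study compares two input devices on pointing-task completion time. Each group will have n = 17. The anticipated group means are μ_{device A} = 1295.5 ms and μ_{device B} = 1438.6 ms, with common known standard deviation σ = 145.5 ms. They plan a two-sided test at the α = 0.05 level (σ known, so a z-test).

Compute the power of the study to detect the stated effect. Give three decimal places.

Standardized effect: d = |μ_{device A} − μ_{device B}| / σ = |1295.5 − 1438.6| / 145.5 = 0.9835
Noncentrality parameter: δ = d·√(n/2) = 0.9835 × √(17/2) = 2.8674
Two-sided α = 0.05 → critical value z_{0.025} = 1.960.
Power = Φ(δ − 1.960) + Φ(−δ − 1.960) = Φ(0.907) + Φ(-4.827) = 0.8179 + 0.0000 = 0.8179.

Power ≈ 0.818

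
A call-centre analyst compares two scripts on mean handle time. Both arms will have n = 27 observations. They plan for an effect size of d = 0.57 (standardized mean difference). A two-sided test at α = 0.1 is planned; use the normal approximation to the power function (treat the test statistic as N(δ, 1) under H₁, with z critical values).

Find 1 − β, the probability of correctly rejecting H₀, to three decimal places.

Noncentrality parameter: δ = d·√(n/2) = 0.57 × √(27/2) = 2.0943
Critical value for a two-sided test at α = 0.1: z_{α/2} = 1.645.
Power = Φ(δ − 1.645) + Φ(−δ − 1.645) = Φ(0.449) + Φ(-3.739) = 0.6735 + 0.0001 = 0.6735.

Power ≈ 0.674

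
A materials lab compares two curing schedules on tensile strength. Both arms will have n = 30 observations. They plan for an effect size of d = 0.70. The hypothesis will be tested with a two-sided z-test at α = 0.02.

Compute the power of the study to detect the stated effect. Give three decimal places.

Power ≈ 0.650

Noncentrality parameter: δ = d·√(n/2) = 0.70 × √(30/2) = 2.7111
Two-sided α = 0.02 → critical value z_{0.01} = 2.326.
Power = Φ(δ − 2.326) + Φ(−δ − 2.326) = Φ(0.385) + Φ(-5.037) = 0.6498 + 0.0000 = 0.6498.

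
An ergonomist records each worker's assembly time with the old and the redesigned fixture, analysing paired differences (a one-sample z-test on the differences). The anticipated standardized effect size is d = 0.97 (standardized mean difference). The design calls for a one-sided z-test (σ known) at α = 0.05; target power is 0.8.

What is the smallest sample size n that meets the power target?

Set Φ(δ − 1.645) = 0.8; then δ − 1.645 = Φ⁻¹(0.8) = 0.842, giving δ = 2.486.
δ = d·√n ⇒ n = (δ/d)² = (2.486 / 0.97)² = 6.57.
Rounding up, n = 7.

n = 7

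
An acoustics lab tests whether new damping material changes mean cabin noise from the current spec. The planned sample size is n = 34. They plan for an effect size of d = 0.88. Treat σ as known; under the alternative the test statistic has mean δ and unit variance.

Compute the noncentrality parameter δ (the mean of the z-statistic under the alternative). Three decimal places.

δ ≈ 5.131

δ = d·√n = 0.88 × √34 = 5.1312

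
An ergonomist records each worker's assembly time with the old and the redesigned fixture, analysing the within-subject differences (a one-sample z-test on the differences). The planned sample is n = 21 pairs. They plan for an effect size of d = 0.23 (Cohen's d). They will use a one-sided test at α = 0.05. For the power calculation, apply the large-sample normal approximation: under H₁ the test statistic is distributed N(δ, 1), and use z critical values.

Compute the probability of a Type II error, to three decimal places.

Noncentrality parameter: δ = d·√n = 0.23 × √21 = 1.0540
Critical value for a one-sided test at α = 0.05: z_α = 1.645.
Power = P(Z > 1.645 − δ) = Φ(-0.591) = 0.2773.
Type II error: β = 1 − power = 1 − 0.2773 = 0.7227.

β ≈ 0.723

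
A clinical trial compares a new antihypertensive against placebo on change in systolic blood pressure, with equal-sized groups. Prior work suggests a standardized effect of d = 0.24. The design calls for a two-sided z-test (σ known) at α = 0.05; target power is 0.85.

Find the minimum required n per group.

n = 312 per group

Set Φ(δ − 1.960) = 0.85; then δ − 1.960 = Φ⁻¹(0.85) = 1.036, giving δ = 2.996.
(The Φ(−δ − z_{α/2}) term is vanishingly small for δ > 0 and is dropped in the standard sample-size formula.)
δ = d·√(n/2) ⇒ n = 2(δ/d)² = 2 × (2.996 / 0.24)² = 311.75.
Rounding up, n = 312 per group.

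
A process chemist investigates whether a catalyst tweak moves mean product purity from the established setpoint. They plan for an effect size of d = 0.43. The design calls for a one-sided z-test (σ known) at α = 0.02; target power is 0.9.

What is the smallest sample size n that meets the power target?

n = 61

Set Φ(δ − 2.054) = 0.9; then δ − 2.054 = Φ⁻¹(0.9) = 1.282, giving δ = 3.335.
δ = d·√n ⇒ n = (δ/d)² = (3.335 / 0.43)² = 60.16.
Rounding up, n = 61.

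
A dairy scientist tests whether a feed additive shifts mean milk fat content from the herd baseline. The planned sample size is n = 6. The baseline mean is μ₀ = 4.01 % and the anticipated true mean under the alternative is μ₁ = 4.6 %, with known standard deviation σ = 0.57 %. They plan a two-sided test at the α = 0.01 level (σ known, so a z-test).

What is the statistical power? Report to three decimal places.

Standardized effect: d = |μ₁ − μ₀| / σ = |4.6 − 4.01| / 0.57 = 1.0351
Noncentrality parameter: δ = d·√n = 1.0351 × √6 = 2.5354
Critical value for a two-sided test at α = 0.01: z_{α/2} = 2.576.
Power = Φ(δ − 2.576) + Φ(−δ − 2.576) = Φ(-0.040) + Φ(-5.111) = 0.4839 + 0.0000 = 0.4839.

Power ≈ 0.484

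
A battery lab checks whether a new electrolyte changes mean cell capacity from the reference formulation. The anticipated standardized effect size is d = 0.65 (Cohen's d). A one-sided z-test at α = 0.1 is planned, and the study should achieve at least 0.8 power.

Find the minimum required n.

Set Φ(δ − 1.282) = 0.8; then δ − 1.282 = Φ⁻¹(0.8) = 0.842, giving δ = 2.123.
δ = d·√n ⇒ n = (δ/d)² = (2.123 / 0.65)² = 10.67.
Rounding up, n = 11.

n = 11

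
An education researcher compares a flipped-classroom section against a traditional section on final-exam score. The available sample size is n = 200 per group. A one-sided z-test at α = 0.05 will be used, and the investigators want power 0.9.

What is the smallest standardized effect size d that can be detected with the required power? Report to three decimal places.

Need Φ(δ − 1.645) = 0.9, so δ = 1.645 + 1.282 = 2.926.
δ = d·√(n/2) ⇒ d = δ/√(n/2) = 2.926/√(200/2) = 0.2926.

d ≈ 0.293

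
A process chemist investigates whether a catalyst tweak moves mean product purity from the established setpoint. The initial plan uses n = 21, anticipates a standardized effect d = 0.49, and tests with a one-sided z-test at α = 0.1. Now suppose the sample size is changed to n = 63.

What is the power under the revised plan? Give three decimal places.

Power ≈ 0.995

With n = 63: δ = d·√n = 0.49 × √63 = 3.8893. Critical value z_{0.1} = 1.282.
Revised power = P(Z > 1.282 − δ) = Φ(2.608) = 0.9954.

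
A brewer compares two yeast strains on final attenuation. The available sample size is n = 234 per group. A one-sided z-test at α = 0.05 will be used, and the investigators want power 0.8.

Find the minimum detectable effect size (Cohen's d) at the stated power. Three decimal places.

Need Φ(δ − 1.645) = 0.8, so δ = 1.645 + 0.842 = 2.486.
δ = d·√(n/2) ⇒ d = δ/√(n/2) = 2.486/√(234/2) = 0.2299.

d ≈ 0.230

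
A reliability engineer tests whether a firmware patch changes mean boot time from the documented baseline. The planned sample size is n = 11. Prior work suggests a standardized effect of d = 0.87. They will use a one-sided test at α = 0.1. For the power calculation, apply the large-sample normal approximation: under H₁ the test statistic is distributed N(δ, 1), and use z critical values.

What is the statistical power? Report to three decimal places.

Noncentrality parameter: δ = d·√n = 0.87 × √11 = 2.8855
One-sided α = 0.1 → critical value z_{0.1} = 1.282.
Power = P(Z > 1.282 − δ) = Φ(1.604) = 0.9456.

Power ≈ 0.946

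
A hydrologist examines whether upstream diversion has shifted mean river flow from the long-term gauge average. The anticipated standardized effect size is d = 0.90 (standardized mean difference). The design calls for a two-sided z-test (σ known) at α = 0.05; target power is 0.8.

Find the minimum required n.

Set Φ(δ − 1.960) = 0.8; then δ − 1.960 = Φ⁻¹(0.8) = 0.842, giving δ = 2.802.
(The Φ(−δ − z_{α/2}) term is vanishingly small for δ > 0 and is dropped in the standard sample-size formula.)
δ = d·√n ⇒ n = (δ/d)² = (2.802 / 0.90)² = 9.69.
Round up to the next whole unit.

n = 10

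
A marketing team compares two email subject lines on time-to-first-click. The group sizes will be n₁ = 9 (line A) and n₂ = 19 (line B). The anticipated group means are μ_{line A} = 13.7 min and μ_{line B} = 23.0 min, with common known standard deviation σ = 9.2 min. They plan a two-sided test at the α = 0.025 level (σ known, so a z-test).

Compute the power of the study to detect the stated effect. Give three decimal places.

Power ≈ 0.601

Standardized effect: d = |μ_{line A} − μ_{line B}| / σ = |13.7 − 23.0| / 9.2 = 1.0109
Noncentrality parameter: δ = d / √(1/n₁ + 1/n₂) = 1.0109 / √(1/9 + 1/19) = 2.4981
Two-sided α = 0.025 → critical value z_{0.0125} = 2.241.
Power = Φ(δ − 2.241) + Φ(−δ − 2.241) = Φ(0.257) + Φ(-4.740) = 0.6013 + 0.0000 = 0.6013.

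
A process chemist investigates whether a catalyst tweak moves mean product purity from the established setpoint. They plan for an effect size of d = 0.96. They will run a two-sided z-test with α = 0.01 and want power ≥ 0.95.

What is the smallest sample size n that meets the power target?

Set Φ(δ − 2.576) = 0.95; then δ − 2.576 = Φ⁻¹(0.95) = 1.645, giving δ = 4.221.
(Ignoring the negligible lower-tail rejection probability gives the usual closed-form inversion.)
δ = d·√n ⇒ n = (δ/d)² = (4.221 / 0.96)² = 19.33.
Round up to the next whole unit.

n = 20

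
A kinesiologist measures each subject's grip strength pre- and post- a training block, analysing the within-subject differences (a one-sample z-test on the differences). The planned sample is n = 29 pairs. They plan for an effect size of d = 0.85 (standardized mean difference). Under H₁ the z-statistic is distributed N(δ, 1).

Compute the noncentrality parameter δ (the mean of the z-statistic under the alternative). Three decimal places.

δ = d·√n = 0.85 × √29 = 4.5774

δ ≈ 4.577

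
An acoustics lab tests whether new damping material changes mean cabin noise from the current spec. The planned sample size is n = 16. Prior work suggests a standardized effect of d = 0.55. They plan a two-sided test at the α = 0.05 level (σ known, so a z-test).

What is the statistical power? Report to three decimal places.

Noncentrality parameter: δ = d·√n = 0.55 × √16 = 2.2000
Two-sided α = 0.05 → critical value z_{0.025} = 1.960.
Power = Φ(δ − 1.960) + Φ(−δ − 1.960) = Φ(0.240) + Φ(-4.160) = 0.5948 + 0.0000 = 0.5949.

Power ≈ 0.595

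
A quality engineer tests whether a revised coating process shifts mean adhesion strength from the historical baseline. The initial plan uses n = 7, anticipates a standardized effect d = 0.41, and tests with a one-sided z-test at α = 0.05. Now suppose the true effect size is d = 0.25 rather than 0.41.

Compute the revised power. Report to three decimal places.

With d = 0.25: δ = d·√n = 0.25 × √7 = 0.6614. Critical value z_{0.05} = 1.645.
Revised power = P(Z > 1.645 − δ) = Φ(-0.983) = 0.1627.

Power ≈ 0.163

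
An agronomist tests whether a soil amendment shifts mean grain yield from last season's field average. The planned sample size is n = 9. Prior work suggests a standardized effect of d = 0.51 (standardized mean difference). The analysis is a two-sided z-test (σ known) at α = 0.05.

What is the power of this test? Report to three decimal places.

Noncentrality parameter: δ = d·√n = 0.51 × √9 = 1.5300
Two-sided α = 0.05 → critical value z_{0.025} = 1.960.
Power = Φ(δ − 1.960) + Φ(−δ − 1.960) = Φ(-0.430) + Φ(-3.490) = 0.3336 + 0.0002 = 0.3339.

Power ≈ 0.334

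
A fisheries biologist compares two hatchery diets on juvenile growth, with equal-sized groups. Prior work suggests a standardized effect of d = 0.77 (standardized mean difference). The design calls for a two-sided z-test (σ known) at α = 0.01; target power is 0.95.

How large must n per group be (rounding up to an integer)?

For power 0.95 need Φ(δ − z_{0.005}) = 0.95, so δ = z_{0.005} + z_{0.05} = 2.576 + 1.645 = 4.221.
(Ignoring the negligible lower-tail rejection probability gives the usual closed-form inversion.)
δ = d·√(n/2) ⇒ n = 2(δ/d)² = 2 × (4.221 / 0.77)² = 60.09.
Round up to the next whole unit.

n = 61 per group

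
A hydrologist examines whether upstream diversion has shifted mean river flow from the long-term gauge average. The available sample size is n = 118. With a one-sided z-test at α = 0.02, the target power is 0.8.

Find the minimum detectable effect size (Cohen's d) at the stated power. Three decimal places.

Need Φ(δ − 2.054) = 0.8, so δ = 2.054 + 0.842 = 2.895.
δ = d·√n ⇒ d = δ/√n = 2.895/√118 = 0.2665.

d ≈ 0.267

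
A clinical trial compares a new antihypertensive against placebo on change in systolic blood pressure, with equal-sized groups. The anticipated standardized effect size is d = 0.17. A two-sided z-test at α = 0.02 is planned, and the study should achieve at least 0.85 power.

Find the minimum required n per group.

n = 783 per group

Set Φ(δ − 2.326) = 0.85; then δ − 2.326 = Φ⁻¹(0.85) = 1.036, giving δ = 3.363.
(For δ > 0 the lower-tail rejection region contributes negligibly to power, so the one-term inversion is standard.)
δ = d·√(n/2) ⇒ n = 2(δ/d)² = 2 × (3.363 / 0.17)² = 782.58.
Round up to the next whole unit.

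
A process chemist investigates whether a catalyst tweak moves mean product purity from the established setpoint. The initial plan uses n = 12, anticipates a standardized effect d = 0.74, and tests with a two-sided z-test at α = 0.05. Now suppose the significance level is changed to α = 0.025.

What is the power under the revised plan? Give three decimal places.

Power ≈ 0.626

δ = d·√n = 0.74 × √12 = 2.5634 (unchanged). New critical value: z_{0.0125} = 2.241.
Revised power = Φ(δ − 2.241) + Φ(−δ − 2.241) = Φ(0.322) + Φ(-4.805) = 0.6263 + 0.0000 = 0.6263.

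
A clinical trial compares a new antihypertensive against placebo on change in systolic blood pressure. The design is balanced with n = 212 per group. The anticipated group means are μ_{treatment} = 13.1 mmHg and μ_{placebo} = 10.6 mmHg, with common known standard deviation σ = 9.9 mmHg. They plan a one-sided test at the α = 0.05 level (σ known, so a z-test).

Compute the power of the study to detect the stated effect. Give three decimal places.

Power ≈ 0.830

Standardized effect: d = |μ_{treatment} − μ_{placebo}| / σ = |13.1 − 10.6| / 9.9 = 0.2525
Noncentrality parameter: δ = d·√(n/2) = 0.2525 × √(212/2) = 2.5999
Critical value for a one-sided test at α = 0.05: z_α = 1.645.
Power = P(Z > 1.645 − δ) = Φ(0.955) = 0.8302.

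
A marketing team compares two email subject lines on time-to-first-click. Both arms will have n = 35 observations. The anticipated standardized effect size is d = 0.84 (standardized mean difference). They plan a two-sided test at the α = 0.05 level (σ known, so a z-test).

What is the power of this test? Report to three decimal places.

Power ≈ 0.940

Noncentrality parameter: δ = d·√(n/2) = 0.84 × √(35/2) = 3.5140
Two-sided α = 0.05 → critical value z_{0.025} = 1.960.
Power = Φ(δ − 1.960) + Φ(−δ − 1.960) = Φ(1.554) + Φ(-5.474) = 0.9399 + 0.0000 = 0.9399.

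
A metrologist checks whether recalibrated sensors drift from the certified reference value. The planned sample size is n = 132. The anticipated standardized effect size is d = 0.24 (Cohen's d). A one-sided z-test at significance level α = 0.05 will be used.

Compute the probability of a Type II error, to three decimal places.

β ≈ 0.133

Noncentrality parameter: δ = d·√n = 0.24 × √132 = 2.7574
One-sided α = 0.05 → critical value z_{0.05} = 1.645.
Power = Φ(δ − 1.645) = Φ(1.113) = 0.8670.
Type II error: β = 1 − power = 1 − 0.8670 = 0.1330.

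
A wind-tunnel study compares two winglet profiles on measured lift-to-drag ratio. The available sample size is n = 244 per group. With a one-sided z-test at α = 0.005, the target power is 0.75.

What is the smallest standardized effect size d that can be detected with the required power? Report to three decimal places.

Need Φ(δ − 2.576) = 0.75, so δ = 2.576 + 0.674 = 3.250.
δ = d·√(n/2) ⇒ d = δ/√(n/2) = 3.250/√(244/2) = 0.2943.

d ≈ 0.294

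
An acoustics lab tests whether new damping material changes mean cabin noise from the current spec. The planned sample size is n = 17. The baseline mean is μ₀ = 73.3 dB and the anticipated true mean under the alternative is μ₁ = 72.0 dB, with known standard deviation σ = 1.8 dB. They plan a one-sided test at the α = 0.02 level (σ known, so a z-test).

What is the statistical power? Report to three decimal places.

Power ≈ 0.822

Standardized effect: d = |μ₁ − μ₀| / σ = |72.0 − 73.3| / 1.8 = 0.7222
Noncentrality parameter: δ = d·√n = 0.7222 × √17 = 2.9778
One-sided α = 0.02 → critical value z_{0.02} = 2.054.
Power = P(Z > 2.054 − δ) = Φ(0.924) = 0.8223.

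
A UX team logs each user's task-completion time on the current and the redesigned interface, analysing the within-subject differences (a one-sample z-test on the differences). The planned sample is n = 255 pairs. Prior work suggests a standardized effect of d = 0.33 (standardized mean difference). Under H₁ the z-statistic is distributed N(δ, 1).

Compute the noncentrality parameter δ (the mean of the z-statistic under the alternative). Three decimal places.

The noncentrality parameter scales effect size by the design's sample-size factor: δ = d·√n = 0.33 × √255 = 5.2697

δ ≈ 5.270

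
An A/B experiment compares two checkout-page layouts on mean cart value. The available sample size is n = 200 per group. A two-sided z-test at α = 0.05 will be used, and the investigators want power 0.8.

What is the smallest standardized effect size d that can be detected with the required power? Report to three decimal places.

Required noncentrality: δ = z_{0.025} + z_{0.20} = 1.960 + 0.842 = 2.802.
(Lower-tail contribution to power is negligible for δ > 0.)
δ = d·√(n/2) ⇒ d = δ/√(n/2) = 2.802/√(200/2) = 0.2802.

d ≈ 0.280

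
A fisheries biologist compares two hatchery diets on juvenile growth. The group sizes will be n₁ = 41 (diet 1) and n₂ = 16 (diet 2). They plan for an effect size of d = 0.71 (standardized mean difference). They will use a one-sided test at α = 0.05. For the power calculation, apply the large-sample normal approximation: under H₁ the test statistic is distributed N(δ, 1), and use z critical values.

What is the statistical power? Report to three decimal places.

Noncentrality parameter: δ = d / √(1/n₁ + 1/n₂) = 0.71 / √(1/41 + 1/16) = 2.4086
One-sided α = 0.05 → critical value z_{0.05} = 1.645.
Power = Φ(δ − 1.645) = Φ(0.764) = 0.7775.

Power ≈ 0.778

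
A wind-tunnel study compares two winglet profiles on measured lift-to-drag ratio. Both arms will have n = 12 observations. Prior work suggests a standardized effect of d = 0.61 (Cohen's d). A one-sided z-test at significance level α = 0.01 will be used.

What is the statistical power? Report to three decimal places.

Power ≈ 0.203

Noncentrality parameter: δ = d·√(n/2) = 0.61 × √(12/2) = 1.4942
Critical value for a one-sided test at α = 0.01: z_α = 2.326.
Power = Φ(δ − 2.326) = Φ(-0.832) = 0.2027.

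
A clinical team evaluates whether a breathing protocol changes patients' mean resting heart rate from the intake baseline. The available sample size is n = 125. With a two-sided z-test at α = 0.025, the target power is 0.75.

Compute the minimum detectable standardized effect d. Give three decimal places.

d ≈ 0.261

Required noncentrality: δ = z_{0.0125} + z_{0.25} = 2.241 + 0.674 = 2.916.
(Lower-tail contribution to power is negligible for δ > 0.)
δ = d·√n ⇒ d = δ/√n = 2.916/√125 = 0.2608.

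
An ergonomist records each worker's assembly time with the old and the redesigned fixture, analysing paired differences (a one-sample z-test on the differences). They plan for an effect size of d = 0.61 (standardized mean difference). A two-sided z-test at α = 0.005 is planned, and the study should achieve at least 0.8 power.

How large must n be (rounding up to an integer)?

Set Φ(δ − 2.807) = 0.8; then δ − 2.807 = Φ⁻¹(0.8) = 0.842, giving δ = 3.649.
(The Φ(−δ − z_{α/2}) term is vanishingly small for δ > 0 and is dropped in the standard sample-size formula.)
δ = d·√n ⇒ n = (δ/d)² = (3.649 / 0.61)² = 35.78.
Round up to the next whole unit.

n = 36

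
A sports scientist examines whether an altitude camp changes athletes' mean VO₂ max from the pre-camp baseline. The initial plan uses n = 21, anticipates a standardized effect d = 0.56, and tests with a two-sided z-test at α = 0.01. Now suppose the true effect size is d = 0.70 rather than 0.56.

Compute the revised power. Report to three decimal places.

Power ≈ 0.736

With d = 0.70: δ = d·√n = 0.70 × √21 = 3.2078. Critical value z_{0.005} = 2.576.
Revised power = Φ(δ − 2.576) + Φ(−δ − 2.576) = Φ(0.632) + Φ(-5.784) = 0.7363 + 0.0000 = 0.7363.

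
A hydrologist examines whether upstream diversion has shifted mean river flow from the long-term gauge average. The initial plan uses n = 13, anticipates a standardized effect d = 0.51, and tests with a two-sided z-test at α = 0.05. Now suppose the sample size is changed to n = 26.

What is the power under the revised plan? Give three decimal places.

With n = 26: δ = d·√n = 0.51 × √26 = 2.6005. Critical value z_{0.025} = 1.960.
Revised power = Φ(δ − 1.960) + Φ(−δ − 1.960) = Φ(0.641) + Φ(-4.560) = 0.7391 + 0.0000 = 0.7391.

Power ≈ 0.739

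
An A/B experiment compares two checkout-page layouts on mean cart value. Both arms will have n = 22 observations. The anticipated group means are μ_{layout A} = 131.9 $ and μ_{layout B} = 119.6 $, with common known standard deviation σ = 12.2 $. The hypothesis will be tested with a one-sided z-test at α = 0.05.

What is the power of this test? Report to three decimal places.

Power ≈ 0.955

Standardized effect: d = |μ_{layout A} − μ_{layout B}| / σ = |131.9 − 119.6| / 12.2 = 1.0082
Noncentrality parameter: δ = d·√(n/2) = 1.0082 × √(22/2) = 3.3438
Critical value for a one-sided test at α = 0.05: z_α = 1.645.
Power = Φ(δ − 1.645) = Φ(1.699) = 0.9553.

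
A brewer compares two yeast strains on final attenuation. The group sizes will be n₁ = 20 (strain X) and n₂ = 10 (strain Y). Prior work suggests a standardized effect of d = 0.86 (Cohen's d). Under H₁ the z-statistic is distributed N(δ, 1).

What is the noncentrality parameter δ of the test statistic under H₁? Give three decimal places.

δ ≈ 2.221

δ = d / √(1/n₁ + 1/n₂) = 0.86 / √(1/20 + 1/10) = 2.2205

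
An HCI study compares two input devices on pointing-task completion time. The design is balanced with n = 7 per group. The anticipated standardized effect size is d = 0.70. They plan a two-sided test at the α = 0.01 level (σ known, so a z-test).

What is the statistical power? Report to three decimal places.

Power ≈ 0.103

Noncentrality parameter: δ = d·√(n/2) = 0.70 × √(7/2) = 1.3096
Critical value for a two-sided test at α = 0.01: z_{α/2} = 2.576.
Power = Φ(δ − 2.576) + Φ(−δ − 2.576) = Φ(-1.266) + Φ(-3.885) = 0.1027 + 0.0001 = 0.1028.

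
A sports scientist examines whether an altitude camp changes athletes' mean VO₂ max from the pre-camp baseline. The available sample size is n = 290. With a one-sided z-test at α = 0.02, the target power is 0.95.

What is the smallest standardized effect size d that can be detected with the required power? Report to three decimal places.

Required noncentrality: δ = z_{0.02} + z_{0.05} = 2.054 + 1.645 = 3.699.
δ = d·√n ⇒ d = δ/√n = 3.699/√290 = 0.2172.

d ≈ 0.217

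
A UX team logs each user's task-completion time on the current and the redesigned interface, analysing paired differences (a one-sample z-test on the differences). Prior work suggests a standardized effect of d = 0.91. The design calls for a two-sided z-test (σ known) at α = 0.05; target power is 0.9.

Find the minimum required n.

For power 0.9 need Φ(δ − z_{0.025}) = 0.9, so δ = z_{0.025} + z_{0.10} = 1.960 + 1.282 = 3.242.
(Ignoring the negligible lower-tail rejection probability gives the usual closed-form inversion.)
δ = d·√n ⇒ n = (δ/d)² = (3.242 / 0.91)² = 12.69.
Rounding up, n = 13.

n = 13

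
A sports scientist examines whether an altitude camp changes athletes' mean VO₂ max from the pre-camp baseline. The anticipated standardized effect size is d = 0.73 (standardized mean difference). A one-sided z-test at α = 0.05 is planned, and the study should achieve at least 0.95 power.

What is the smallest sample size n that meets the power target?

Set Φ(δ − 1.645) = 0.95; then δ − 1.645 = Φ⁻¹(0.95) = 1.645, giving δ = 3.290.
δ = d·√n ⇒ n = (δ/d)² = (3.290 / 0.73)² = 20.31.
Rounding up, n = 21.

n = 21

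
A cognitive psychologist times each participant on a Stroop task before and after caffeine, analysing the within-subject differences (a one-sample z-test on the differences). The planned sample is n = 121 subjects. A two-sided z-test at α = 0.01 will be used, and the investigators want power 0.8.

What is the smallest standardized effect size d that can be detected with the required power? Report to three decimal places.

Need Φ(δ − 2.576) = 0.8, so δ = 2.576 + 0.842 = 3.417.
(Lower-tail contribution to power is negligible for δ > 0.)
δ = d·√n ⇒ d = δ/√n = 3.417/√121 = 0.3107.

d ≈ 0.311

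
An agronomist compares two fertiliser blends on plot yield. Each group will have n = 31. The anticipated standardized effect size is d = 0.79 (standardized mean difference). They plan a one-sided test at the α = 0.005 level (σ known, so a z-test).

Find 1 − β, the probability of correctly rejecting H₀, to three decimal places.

Noncentrality parameter: δ = d·√(n/2) = 0.79 × √(31/2) = 3.1102
Critical value for a one-sided test at α = 0.005: z_α = 2.576.
Power = P(Z > 2.576 − δ) = Φ(0.534) = 0.7035.

Power ≈ 0.703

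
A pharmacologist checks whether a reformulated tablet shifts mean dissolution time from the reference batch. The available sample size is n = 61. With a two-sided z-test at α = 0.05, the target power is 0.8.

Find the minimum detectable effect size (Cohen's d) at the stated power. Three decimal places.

Required noncentrality: δ = z_{0.025} + z_{0.20} = 1.960 + 0.842 = 2.802.
(The second rejection-region term Φ(−δ − z_{α/2}) is negligible and dropped.)
δ = d·√n ⇒ d = δ/√n = 2.802/√61 = 0.3587.

d ≈ 0.359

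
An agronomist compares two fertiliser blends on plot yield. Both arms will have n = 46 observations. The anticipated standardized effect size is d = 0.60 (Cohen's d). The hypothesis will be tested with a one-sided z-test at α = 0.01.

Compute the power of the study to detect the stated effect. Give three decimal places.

Power ≈ 0.709

Noncentrality parameter: δ = d·√(n/2) = 0.60 × √(46/2) = 2.8775
Critical value for a one-sided test at α = 0.01: z_α = 2.326.
Power = P(Z > 2.326 − δ) = Φ(0.551) = 0.7092.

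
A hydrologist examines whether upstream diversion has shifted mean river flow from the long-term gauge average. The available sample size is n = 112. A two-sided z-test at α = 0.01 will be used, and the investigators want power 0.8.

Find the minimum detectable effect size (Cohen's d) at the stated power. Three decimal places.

d ≈ 0.323

Required noncentrality: δ = z_{0.005} + z_{0.20} = 2.576 + 0.842 = 3.417.
(The second rejection-region term Φ(−δ − z_{α/2}) is negligible and dropped.)
δ = d·√n ⇒ d = δ/√n = 3.417/√112 = 0.3229.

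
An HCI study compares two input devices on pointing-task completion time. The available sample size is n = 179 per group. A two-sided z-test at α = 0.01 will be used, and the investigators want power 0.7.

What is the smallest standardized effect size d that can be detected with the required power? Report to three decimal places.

Required noncentrality: δ = z_{0.005} + z_{0.30} = 2.576 + 0.524 = 3.100.
(Lower-tail contribution to power is negligible for δ > 0.)
δ = d·√(n/2) ⇒ d = δ/√(n/2) = 3.100/√(179/2) = 0.3277.

d ≈ 0.328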